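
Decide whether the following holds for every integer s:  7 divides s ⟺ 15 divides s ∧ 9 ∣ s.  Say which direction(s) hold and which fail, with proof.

Neither implication holds.

Forward direction. This fails: take s = 7. Certainly 7 ∣ 7, but 15 ∤ 7.

Converse. This fails: take s = 45. Both 15 ∣ 45 and 9 ∣ 45, yet 45 is not a multiple of 7 (since 45 = 6·7 + 3), so 7 ∤ 45.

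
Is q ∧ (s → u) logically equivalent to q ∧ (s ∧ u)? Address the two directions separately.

Forward direction. This fails. Under s = F, q = T, u = F, the left side is true but the right side is false.

Converse. Assume the antecedent. If s is true, the antecedent forces (s = T, q = T, u = T), and q ∧ (s → u) holds there. If s is false, the antecedent cannot hold. Either way q ∧ (s → u) holds.

Only the converse holds.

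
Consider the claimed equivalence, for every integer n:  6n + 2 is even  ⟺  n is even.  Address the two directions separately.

Forward direction. This fails: take n = 3. Then 6n + 2 = 20, which is even, yet n = 3 is odd, not even.

Converse. Suppose n is even. Since 6 is even, 6n is even for every n, so 6n + 2 has the same parity as 2, which is even. Hence 6n + 2 is even.

Only the converse holds.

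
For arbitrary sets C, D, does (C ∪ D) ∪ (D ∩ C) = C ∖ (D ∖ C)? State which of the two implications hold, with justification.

Forward inclusion. This inclusion fails. Take C = ∅, D = {1}; then 1 ∈ (C ∪ D) ∪ (D ∩ C) but 1 ∉ C ∖ (D ∖ C).

Reverse inclusion. Let x ∈ C ∖ (D ∖ C). Then either x ∈ C and x ∉ D; or x ∈ C ∩ D. In each case x ∈ (C ∪ D) ∪ (D ∩ C), so C ∖ (D ∖ C) ⊆ (C ∪ D) ∪ (D ∩ C).

(⊆) fails; (⊇) holds.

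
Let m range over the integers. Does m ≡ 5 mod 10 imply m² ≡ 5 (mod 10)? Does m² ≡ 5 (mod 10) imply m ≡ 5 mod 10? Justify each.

(⟹) Suppose m ≡ 5 mod 10. Write m = 10j + 5. Then (10j + 5)² = 100j² + 100j + 25 = 10(10j² + 10j + 2) + 5, so m² ≡ 5 (mod 10).

(⟸) Conversely, suppose m² ≡ 5 (mod 10). The only residue r in {0, …, 9} with r² ≡ 5 (mod 10) is r = 5, so m ≡ 5 (mod 10).

The biconditional holds.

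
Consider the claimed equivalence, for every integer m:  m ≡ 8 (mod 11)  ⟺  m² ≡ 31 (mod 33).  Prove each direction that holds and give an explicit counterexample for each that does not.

(⇒) fails and (⇐) fails.

[⇒] This fails: take m = 30. Then 30 ≡ 8 (mod 11), but 30² = 900 ≡ 9 (mod 33), not 31.

[⇐] This fails: take m = 14. Then 14² = 196 ≡ 31 (mod 33), yet 14 ≡ 3 (mod 11), not 8.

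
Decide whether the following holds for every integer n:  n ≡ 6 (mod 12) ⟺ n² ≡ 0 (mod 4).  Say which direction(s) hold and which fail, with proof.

The forward direction holds; the converse fails.

(⟹) Suppose n ≡ 6 (mod 12). Then n² ≡ 6² = 36 (mod 12), and since 4 ∣ 12, also n² ≡ 0 (mod 4).

(⟸) This fails: take n = 0. Then 0² = 0 ≡ 0 (mod 4), yet 0 ≡ 0 (mod 12), not 6.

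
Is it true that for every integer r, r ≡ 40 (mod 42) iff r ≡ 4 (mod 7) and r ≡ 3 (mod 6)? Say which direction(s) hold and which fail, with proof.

(⇒) fails and (⇐) fails.

(⇒) This fails: r = 40 gives 40 ≡ 40 (mod 42) but 40 ≡ 5 (mod 7), so the conjunction on the right does not hold.

(⇐) This fails: r = 39 satisfies both congruences on the right (39 ≡ 4 mod 7 and 39 ≡ 3 mod 6) yet 39 ≡ 39 (mod 42), not 40.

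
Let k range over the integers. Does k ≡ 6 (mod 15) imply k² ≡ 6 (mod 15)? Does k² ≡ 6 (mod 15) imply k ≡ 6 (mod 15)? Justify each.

(⇒) holds; (⇐) fails.

(⇐) This fails: take k = 9. Then 9² = 81 ≡ 6 (mod 15), yet 9 ≡ 9 (mod 15), not 6.

(⇒) Suppose k ≡ 6 (mod 15). Write k = 15j + 6. Then (15j + 6)² = 225j² + 180j + 36 = 15(15j² + 12j + 2) + 6, so k² ≡ 6 (mod 15).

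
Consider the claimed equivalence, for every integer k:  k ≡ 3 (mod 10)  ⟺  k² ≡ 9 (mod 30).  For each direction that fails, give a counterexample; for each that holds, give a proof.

Neither implication holds.

(→) This fails: take k = 13. Then 13 ≡ 3 (mod 10), but 13² = 169 ≡ 19 (mod 30), not 9.

(←) This fails: take k = 27. Then 27² = 729 ≡ 9 (mod 30), yet 27 ≡ 7 (mod 10), not 3.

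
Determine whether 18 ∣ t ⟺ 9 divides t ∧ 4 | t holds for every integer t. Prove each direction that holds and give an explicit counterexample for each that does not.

(⇒) This fails: take t = 18. Certainly 18 ∣ 18, but 4 ∤ 18.

(⇐) Suppose 9 ∣ t and 4 ∣ t. Any common multiple of 9 and 4 is a multiple of their lcm; here gcd(9, 4) = 1, so lcm(9, 4) = 9·4 = 36, so 36 ∣ t. Since 18 ∣ 36, it follows that 18 ∣ t.

Only the converse holds.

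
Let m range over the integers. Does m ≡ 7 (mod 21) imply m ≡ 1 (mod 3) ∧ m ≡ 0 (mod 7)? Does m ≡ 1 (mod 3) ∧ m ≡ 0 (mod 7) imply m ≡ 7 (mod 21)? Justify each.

(⇒) Suppose m ≡ 7 (mod 21); write m = 21j + 7. Since 3 ∣ 21, reducing mod 3 gives m ≡ 7 ≡ 1 (mod 3); since 7 ∣ 21, reducing mod 7 gives m ≡ 7 ≡ 0 (mod 7).

(⇐) Conversely, if m ≡ 1 (mod 3) and m ≡ 0 (mod 7), then by the Chinese remainder theorem m ≡ 7 (mod 21). This is exactly m ≡ 7 (mod 21).

Equivalent; both directions hold.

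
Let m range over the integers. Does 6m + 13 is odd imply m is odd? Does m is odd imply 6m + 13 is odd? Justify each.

The forward direction fails; the converse holds.

(⟹) This fails: take m = 0. Then 6m + 13 = 13, which is odd, yet m = 0 is even, not odd.

(⟸) Suppose m is odd. Since 6 is even, 6m is even for every m, so 6m + 13 has the same parity as 13, which is odd. Hence 6m + 13 is odd.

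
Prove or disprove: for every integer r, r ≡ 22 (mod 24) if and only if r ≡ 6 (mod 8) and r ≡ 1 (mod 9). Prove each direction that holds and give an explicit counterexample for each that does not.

(←) If r ≡ 6 (mod 8) and r ≡ 1 (mod 9), then by the Chinese remainder theorem r ≡ 46 (mod 72). Since 46 ≡ 22 (mod 24) and 24 ∣ 72, we get r ≡ 22 (mod 24).

(→) This fails: r = 70 gives 70 ≡ 22 (mod 24) but 70 ≡ 7 (mod 9), so the conjunction on the right does not hold.

Not equivalent: only (⇐) holds.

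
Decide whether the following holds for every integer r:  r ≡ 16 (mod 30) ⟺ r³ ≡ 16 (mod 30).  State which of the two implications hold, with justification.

Equivalent; both directions hold.

(⟹) Suppose r ≡ 16 (mod 30). Write r = 30j + 16. Then (30j + 16)³ = 27000j³ + 43200j² + 23040j + 4096 = 30(900j³ + 1440j² + 768j + 136) + 16, so r³ ≡ 16 (mod 30).

(⟸) Conversely, suppose r³ ≡ 16 (mod 30). The only residue r in {0, …, 29} with r³ ≡ 16 (mod 30) is r = 16, so r ≡ 16 (mod 30).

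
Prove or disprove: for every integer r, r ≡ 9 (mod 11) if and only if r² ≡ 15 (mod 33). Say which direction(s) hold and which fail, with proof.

Neither implication holds.

[⇒] This fails: take r = 20. Then 20 ≡ 9 (mod 11), but 20² = 400 ≡ 4 (mod 33), not 15.

[⇐] This fails: take r = 24. Then 24² = 576 ≡ 15 (mod 33), yet 24 ≡ 2 (mod 11), not 9.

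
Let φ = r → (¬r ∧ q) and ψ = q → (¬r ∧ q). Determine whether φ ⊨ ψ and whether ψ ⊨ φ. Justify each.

(⇒) Assume the antecedent. If q is true, the antecedent forces (q = T, r = F), and q → (¬r ∧ q) holds there. If q is false, q → (¬r ∧ q) reduces to true regardless of the other variables. Either way q → (¬r ∧ q) holds.

(⇐) This fails. Under q = F, r = T, the left side is false but the right side is true.

The forward direction holds; the converse fails.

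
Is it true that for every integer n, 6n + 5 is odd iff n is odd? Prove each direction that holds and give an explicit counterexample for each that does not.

[⇒] This fails: take n = 0. Then 6n + 5 = 5, which is odd, yet n = 0 is even, not odd.

[⇐] Suppose n is odd. Since 6 is even, 6n is even for every n, so 6n + 5 has the same parity as 5, which is odd. Hence 6n + 5 is odd.

(⇒) fails; (⇐) holds.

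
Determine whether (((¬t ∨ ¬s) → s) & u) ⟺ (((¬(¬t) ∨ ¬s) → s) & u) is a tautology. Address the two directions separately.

(⟹) Assume the antecedent. If u is true, the antecedent forces (u = T, s = T, t = F) or (u = T, s = T, t = T), and ((¬(¬t) ∨ ¬s) → s) & u holds there. If u is false, the antecedent cannot hold. Either way ((¬(¬t) ∨ ¬s) → s) & u holds.

(⟸) Assume the antecedent. If u is true, the antecedent forces (u = T, s = T, t = F) or (u = T, s = T, t = T), and ((¬t ∨ ¬s) → s) & u holds there. If u is false, the antecedent cannot hold. Either way ((¬t ∨ ¬s) → s) & u holds.

Both implications hold.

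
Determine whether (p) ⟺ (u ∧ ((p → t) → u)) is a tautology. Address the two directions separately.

Forward direction. This fails. Under p = T, u = F, t = F, the left side is true but the right side is false.

Converse. This fails. Under p = F, u = T, t = F, the left side is false but the right side is true.

Both directions fail.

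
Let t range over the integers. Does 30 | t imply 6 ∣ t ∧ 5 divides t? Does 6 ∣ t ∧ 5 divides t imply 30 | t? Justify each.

Forward direction. If 30 ∣ t, write t = 30q. Since 30 = 5·6, t = 6·(5q), so 6 ∣ t; and since 30 = 6·5, t = 5·(6q), so 5 ∣ t.

Converse. Suppose 6 ∣ t and 5 ∣ t. Any common multiple of 6 and 5 is a multiple of their lcm; here gcd(6, 5) = 1, so lcm(6, 5) = 6·5 = 30, so 30 ∣ t.

Both implications hold.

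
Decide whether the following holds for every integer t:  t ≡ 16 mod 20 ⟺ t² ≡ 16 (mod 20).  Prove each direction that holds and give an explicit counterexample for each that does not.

Not equivalent: only (⇒) holds.

[⇐] This fails: take t = 4. Then 4² = 16 ≡ 16 (mod 20), yet 4 ≡ 4 (mod 20), not 16.

[⇒] Suppose t ≡ 16 mod 20. Write t = 20j + 16. Then (20j + 16)² = 400j² + 640j + 256 = 20(20j² + 32j + 12) + 16, so t² ≡ 16 (mod 20).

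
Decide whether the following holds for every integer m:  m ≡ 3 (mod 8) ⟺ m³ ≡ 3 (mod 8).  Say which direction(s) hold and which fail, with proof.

[⇒] Suppose m ≡ 3 (mod 8). Write m = 8j + 3. Then (8j + 3)³ = 512j³ + 576j² + 216j + 27 = 8(64j³ + 72j² + 27j + 3) + 3, so m³ ≡ 3 (mod 8).

[⇐] Conversely, suppose m³ ≡ 3 (mod 8). The only residue r in {0, …, 7} with r³ ≡ 3 (mod 8) is r = 3, so m ≡ 3 (mod 8).

Equivalent; both directions hold.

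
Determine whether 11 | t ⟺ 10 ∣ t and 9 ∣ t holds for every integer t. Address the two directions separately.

(⇒) fails and (⇐) fails.

(⇒) This fails: take t = 11. Certainly 11 ∣ 11, but 10 ∤ 11.

(⇐) This fails: take t = 90. Both 10 ∣ 90 and 9 ∣ 90, yet 90 is not a multiple of 11 (since 90 = 8·11 + 2), so 11 ∤ 90.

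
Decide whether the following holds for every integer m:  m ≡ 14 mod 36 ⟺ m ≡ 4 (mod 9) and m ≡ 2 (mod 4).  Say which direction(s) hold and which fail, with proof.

Neither direction holds.

(⟹) This fails: m = 14 gives 14 ≡ 14 (mod 36) but 14 ≡ 5 (mod 9), so the conjunction on the right does not hold.

(⟸) This fails: m = 22 satisfies both congruences on the right (22 ≡ 4 mod 9 and 22 ≡ 2 mod 4) yet 22 ≡ 22 (mod 36), not 14.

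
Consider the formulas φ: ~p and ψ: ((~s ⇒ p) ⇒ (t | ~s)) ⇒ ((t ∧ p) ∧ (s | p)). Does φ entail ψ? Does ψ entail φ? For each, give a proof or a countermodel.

Forward direction. This fails. Under t = F, s = F, p = F, the left side is true but the right side is false.

Converse. This fails. Under t = T, s = F, p = T, the left side is false but the right side is true.

(⇒) fails and (⇐) fails.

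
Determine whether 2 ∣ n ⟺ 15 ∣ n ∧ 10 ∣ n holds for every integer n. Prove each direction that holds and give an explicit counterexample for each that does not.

Only the converse holds.

[⇒] This fails: take n = 2. Certainly 2 ∣ 2, but 15 ∤ 2.

[⇐] Suppose 15 ∣ n and 10 ∣ n. Any common multiple of 15 and 10 is a multiple of their lcm; here lcm(15, 10) = 15·10/gcd(15, 10) = 150/5 = 30, so 30 ∣ n. Since 2 ∣ 30, it follows that 2 ∣ n.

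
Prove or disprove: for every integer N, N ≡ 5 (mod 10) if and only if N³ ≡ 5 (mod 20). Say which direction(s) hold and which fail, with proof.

Only the reverse direction holds.

[⇒] This fails: take N = 15. Then 15 ≡ 5 (mod 10), but 15³ = 3375 ≡ 15 (mod 20), not 5.

[⇐] Conversely, the residues r modulo 20 with r³ ≡ 5 (mod 20) are exactly {5}, and each is ≡ 5 (mod 10).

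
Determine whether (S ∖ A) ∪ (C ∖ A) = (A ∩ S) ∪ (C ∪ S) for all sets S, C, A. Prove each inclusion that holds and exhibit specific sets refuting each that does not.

(⊆) Let x ∈ (S ∖ A) ∪ (C ∖ A). Then either x ∈ S and x ∉ C, A; or x ∈ C and x ∉ S, A; or x ∈ S ∩ C and x ∉ A. In each case x ∈ (A ∩ S) ∪ (C ∪ S), so (S ∖ A) ∪ (C ∖ A) ⊆ (A ∩ S) ∪ (C ∪ S).

(⊇) This inclusion fails. Take S = {1}, C = ∅, A = {1}; then 1 ∈ (A ∩ S) ∪ (C ∪ S) but 1 ∉ (S ∖ A) ∪ (C ∖ A).

Only the forward inclusion holds.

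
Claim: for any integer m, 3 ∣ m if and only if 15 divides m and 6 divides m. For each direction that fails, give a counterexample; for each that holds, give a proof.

The forward direction fails; the converse holds.

(⇒) This fails: take m = 3. Certainly 3 ∣ 3, but 15 ∤ 3.

(⇐) Suppose 15 ∣ m and 6 ∣ m. Any common multiple of 15 and 6 is a multiple of their lcm; here lcm(15, 6) = 15·6/gcd(15, 6) = 90/3 = 30, so 30 ∣ m. Since 3 ∣ 30, it follows that 3 ∣ m.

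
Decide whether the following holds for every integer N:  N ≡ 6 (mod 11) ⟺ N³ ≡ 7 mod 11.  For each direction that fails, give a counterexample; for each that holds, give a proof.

[⇒] Suppose N ≡ 6 (mod 11). Write N = 11j + 6. Then (11j + 6)³ = 1331j³ + 2178j² + 1188j + 216 = 11(121j³ + 198j² + 108j + 19) + 7, so N³ ≡ 7 (mod 11).

[⇐] For the converse, argue contrapositively. If N ≢ 6 (mod 11), then N is congruent to one of 0, 1, 2, 3, 4, 5, 7, 8, 9, 10 modulo 11, and these give N³ ≡ 0, 1, 8, 5, 9, 4, 2, 6, 3, 10 respectively — never 7.

The biconditional holds.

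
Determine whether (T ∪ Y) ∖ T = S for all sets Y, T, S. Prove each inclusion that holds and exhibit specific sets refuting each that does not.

(⊆) fails and (⊇) fails.

(⊆) This inclusion fails. Take Y = {1}, T = ∅, S = ∅; then 1 ∈ (T ∪ Y) ∖ T but 1 ∉ S.

(⊇) This inclusion fails. Take Y = ∅, T = ∅, S = {1}; then 1 ∈ S but 1 ∉ (T ∪ Y) ∖ T.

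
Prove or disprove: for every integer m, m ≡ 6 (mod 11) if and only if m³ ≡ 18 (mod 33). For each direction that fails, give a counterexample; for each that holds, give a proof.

The forward direction fails; the converse holds.

(⇒) This fails: take m = 17. Then 17 ≡ 6 (mod 11), but 17³ = 4913 ≡ 29 (mod 33), not 18.

(⇐) Conversely, the residues r modulo 33 with r³ ≡ 18 (mod 33) are exactly {6}, and each is ≡ 6 (mod 11).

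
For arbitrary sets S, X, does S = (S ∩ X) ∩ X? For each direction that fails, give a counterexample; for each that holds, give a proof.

(⊇) Let x ∈ (S ∩ X) ∩ X. Then x ∈ S ∩ X, from which x ∈ S.

(⊆) This inclusion fails. Take S = {1}, X = ∅; then 1 ∈ S but 1 ∉ (S ∩ X) ∩ X.

(⊆) fails; (⊇) holds.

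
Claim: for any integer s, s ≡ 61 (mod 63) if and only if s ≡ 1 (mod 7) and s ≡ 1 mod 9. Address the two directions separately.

(⇒) fails and (⇐) fails.

(→) This fails: s = 61 gives 61 ≡ 61 (mod 63) but 61 ≡ 5 (mod 7), so the conjunction on the right does not hold.

(←) This fails: s = 1 satisfies both congruences on the right (1 ≡ 1 mod 7 and 1 ≡ 1 mod 9) yet 1 ≡ 1 (mod 63), not 61.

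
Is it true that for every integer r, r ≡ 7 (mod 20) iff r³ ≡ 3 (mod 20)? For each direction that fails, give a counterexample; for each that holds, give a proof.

The biconditional holds.

(⇒) Suppose r ≡ 7 (mod 20). Write r = 20j + 7. Then (20j + 7)³ = 8000j³ + 8400j² + 2940j + 343 = 20(400j³ + 420j² + 147j + 17) + 3, so r³ ≡ 3 (mod 20).

(⇐) Conversely, suppose r³ ≡ 3 (mod 20). The only residue r in {0, …, 19} with r³ ≡ 3 (mod 20) is r = 7, so r ≡ 7 (mod 20).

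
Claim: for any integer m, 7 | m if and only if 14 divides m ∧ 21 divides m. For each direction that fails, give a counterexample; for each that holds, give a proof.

(⇒) This fails: take m = 7. Certainly 7 ∣ 7, but 14 ∤ 7.

(⇐) Suppose 14 ∣ m and 21 ∣ m. Any common multiple of 14 and 21 is a multiple of their lcm; here lcm(14, 21) = 14·21/gcd(14, 21) = 294/7 = 42, so 42 ∣ m. Since 7 ∣ 42, it follows that 7 ∣ m.

Not equivalent: only (⇐) holds.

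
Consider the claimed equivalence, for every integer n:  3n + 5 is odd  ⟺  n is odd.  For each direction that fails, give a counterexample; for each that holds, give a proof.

Both directions fail.

Forward direction. This fails: n = 4 gives 3n + 5 = 17, which is odd, but 4 is even, not odd.

Converse. This also fails: n = 7 is odd, but 3n + 5 = 26 is even, not odd.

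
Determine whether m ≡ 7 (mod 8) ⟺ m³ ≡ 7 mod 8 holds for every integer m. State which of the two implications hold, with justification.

Both directions hold; the statement is true.

Forward direction. Suppose m ≡ 7 (mod 8). Write m = 8j + 7. Then (8j + 7)³ = 512j³ + 1344j² + 1176j + 343 = 8(64j³ + 168j² + 147j + 42) + 7, so m³ ≡ 7 (mod 8).

Converse. For the converse, argue contrapositively. If m ≢ 7 (mod 8), then m is congruent to one of 0, 1, 2, 3, 4, 5, 6 modulo 8, and these give m³ ≡ 0, 1, 0, 3, 0, 5, 0 respectively — never 7.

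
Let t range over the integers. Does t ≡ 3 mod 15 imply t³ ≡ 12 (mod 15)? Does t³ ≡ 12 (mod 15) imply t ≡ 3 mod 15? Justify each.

Equivalent; both directions hold.

(→) Suppose t ≡ 3 mod 15. Write t = 15j + 3. Then (15j + 3)³ = 3375j³ + 2025j² + 405j + 27 = 15(225j³ + 135j² + 27j + 1) + 12, so t³ ≡ 12 (mod 15).

(←) Conversely, suppose t³ ≡ 12 (mod 15). The only residue r in {0, …, 14} with r³ ≡ 12 (mod 15) is r = 3, so t ≡ 3 (mod 15).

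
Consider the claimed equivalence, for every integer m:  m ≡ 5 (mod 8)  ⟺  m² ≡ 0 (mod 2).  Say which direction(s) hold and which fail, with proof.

(⇒) fails and (⇐) fails.

(⇒) This fails: take m = 5. Then 5 ≡ 5 (mod 8), but 5² = 25 ≡ 1 (mod 2), not 0.

(⇐) This fails: take m = 0. Then 0² = 0 ≡ 0 (mod 2), yet 0 ≡ 0 (mod 8), not 5.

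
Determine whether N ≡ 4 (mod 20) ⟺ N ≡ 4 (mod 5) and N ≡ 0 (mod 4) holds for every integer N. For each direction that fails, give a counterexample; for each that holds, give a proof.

Both implications hold.

(⇐) If N ≡ 4 (mod 5) and N ≡ 0 (mod 4), then by the Chinese remainder theorem N ≡ 4 (mod 20). This is exactly N ≡ 4 (mod 20).

(⇒) Suppose N ≡ 4 (mod 20); write N = 20j + 4. Since 5 ∣ 20, reducing mod 5 gives N ≡ 4 (mod 5); since 4 ∣ 20, reducing mod 4 gives N ≡ 4 ≡ 0 (mod 4).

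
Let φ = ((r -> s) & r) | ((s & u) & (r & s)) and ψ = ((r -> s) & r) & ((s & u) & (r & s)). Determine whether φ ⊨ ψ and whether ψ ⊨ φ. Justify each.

Only the reverse direction holds.

Converse. Assume the antecedent. If r is true, the antecedent forces (r = T, s = T, u = T), and the consequent holds there. If r is false, the antecedent cannot hold. Either way the consequent holds.

Forward direction. This fails. Under r = T, s = T, u = F, the left side is true but the right side is false.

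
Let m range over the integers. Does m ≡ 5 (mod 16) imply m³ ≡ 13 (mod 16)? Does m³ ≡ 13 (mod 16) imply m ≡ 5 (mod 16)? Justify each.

Both implications hold.

(⟸) Suppose m³ ≡ 13 (mod 16). The only residue r in {0, …, 15} with r³ ≡ 13 (mod 16) is r = 5, so m ≡ 5 (mod 16).

(⟹) Suppose m ≡ 5 (mod 16). Write m = 16j + 5. Then (16j + 5)³ = 4096j³ + 3840j² + 1200j + 125 = 16(256j³ + 240j² + 75j + 7) + 13, so m³ ≡ 13 (mod 16).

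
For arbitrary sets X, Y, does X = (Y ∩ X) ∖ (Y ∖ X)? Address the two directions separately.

Forward inclusion. This inclusion fails. Take X = {1}, Y = ∅; then 1 ∈ X but 1 ∉ (Y ∩ X) ∖ (Y ∖ X).

Reverse inclusion. Let x ∈ (Y ∩ X) ∖ (Y ∖ X). Then x ∈ X ∩ Y, from which x ∈ X.

(⊆) fails; (⊇) holds.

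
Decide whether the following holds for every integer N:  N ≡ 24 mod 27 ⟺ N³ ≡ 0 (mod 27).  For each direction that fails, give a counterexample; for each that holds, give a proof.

(⇐) This fails: take N = 0. Then 0³ = 0 ≡ 0 (mod 27), yet 0 ≡ 0 (mod 27), not 24.

(⇒) Suppose N ≡ 24 mod 27. Write N = 27j + 24. Then (27j + 24)³ = 19683j³ + 52488j² + 46656j + 13824 = 27(729j³ + 1944j² + 1728j + 512) + 0, so N³ ≡ 0 (mod 27).

(⇒) holds; (⇐) fails.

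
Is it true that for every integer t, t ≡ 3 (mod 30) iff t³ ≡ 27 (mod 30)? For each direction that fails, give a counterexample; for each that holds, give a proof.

The biconditional holds.

Forward direction. Suppose t ≡ 3 (mod 30). Write t = 30j + 3. Then (30j + 3)³ = 27000j³ + 8100j² + 810j + 27 = 30(900j³ + 270j² + 27j) + 27, so t³ ≡ 27 (mod 30).

Converse. Suppose t³ ≡ 27 (mod 30). The only residue r in {0, …, 29} with r³ ≡ 27 (mod 30) is r = 3, so t ≡ 3 (mod 30).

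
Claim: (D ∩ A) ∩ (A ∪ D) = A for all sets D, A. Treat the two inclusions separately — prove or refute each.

The sets are not equal: only the forward inclusion holds.

(⟹) Let x ∈ (D ∩ A) ∩ (A ∪ D). Then x ∈ D ∩ A, from which x ∈ A.

(⟸) This inclusion fails. Take D = ∅, A = {1}; then 1 ∈ A but 1 ∉ (D ∩ A) ∩ (A ∪ D).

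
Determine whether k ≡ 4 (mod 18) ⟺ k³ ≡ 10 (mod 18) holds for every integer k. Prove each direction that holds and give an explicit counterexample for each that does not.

Only the forward implication holds.

(⇐) This fails: take k = 10. Then 10³ = 1000 ≡ 10 (mod 18), yet 10 ≡ 10 (mod 18), not 4.

(⇒) Suppose k ≡ 4 (mod 18). Write k = 18j + 4. Then (18j + 4)³ = 5832j³ + 3888j² + 864j + 64 = 18(324j³ + 216j² + 48j + 3) + 10, so k³ ≡ 10 (mod 18).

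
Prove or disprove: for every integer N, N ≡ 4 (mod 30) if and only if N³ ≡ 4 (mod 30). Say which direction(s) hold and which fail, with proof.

Both directions hold.

(→) Suppose N ≡ 4 (mod 30). Write N = 30j + 4. Then (30j + 4)³ = 27000j³ + 10800j² + 1440j + 64 = 30(900j³ + 360j² + 48j + 2) + 4, so N³ ≡ 4 (mod 30).

(←) Conversely, suppose N³ ≡ 4 (mod 30). The only residue r in {0, …, 29} with r³ ≡ 4 (mod 30) is r = 4, so N ≡ 4 (mod 30).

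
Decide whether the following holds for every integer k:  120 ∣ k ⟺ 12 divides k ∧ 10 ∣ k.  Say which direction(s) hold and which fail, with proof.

(⇒) If 120 ∣ k, write k = 120q. Since 120 = 10·12, k = 12·(10q), so 12 ∣ k; and since 120 = 12·10, k = 10·(12q), so 10 ∣ k.

(⇐) This fails: take k = 60. Both 12 ∣ 60 and 10 ∣ 60, yet 60 is not a multiple of 120 (since 60 = 0·120 + 60), so 120 ∤ 60.

Only the forward implication holds.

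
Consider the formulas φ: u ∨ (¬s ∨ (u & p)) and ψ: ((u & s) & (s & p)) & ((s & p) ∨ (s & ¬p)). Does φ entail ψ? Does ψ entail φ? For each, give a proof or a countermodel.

The forward direction fails; the converse holds.

(→) This fails. Under u = F, s = F, p = F, the left side is true but the right side is false.

(←) Assume the antecedent. If u is true, u ∨ (¬s ∨ (u & p)) reduces to true regardless of the other variables. If u is false, the antecedent cannot hold. Either way u ∨ (¬s ∨ (u & p)) holds.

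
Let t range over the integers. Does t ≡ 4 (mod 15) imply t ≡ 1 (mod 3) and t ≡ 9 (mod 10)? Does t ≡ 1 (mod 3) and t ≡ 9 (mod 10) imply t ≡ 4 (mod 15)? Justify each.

Only the converse holds.

(⟹) This fails: t = 4 gives 4 ≡ 4 (mod 15) but 4 ≡ 4 (mod 10), so the conjunction on the right does not hold.

(⟸) Conversely, if t ≡ 1 (mod 3) and t ≡ 9 (mod 10), then by the Chinese remainder theorem t ≡ 19 (mod 30). Since 19 ≡ 4 (mod 15) and 15 ∣ 30, we get t ≡ 4 (mod 15).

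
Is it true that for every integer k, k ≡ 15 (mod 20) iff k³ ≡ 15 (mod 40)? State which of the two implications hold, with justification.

Forward direction. This fails: take k = 35. Then 35 ≡ 15 (mod 20), but 35³ = 42875 ≡ 35 (mod 40), not 15.

Converse. The residues r modulo 40 with r³ ≡ 15 (mod 40) are exactly {15}, and each is ≡ 15 (mod 20).

(⇒) fails; (⇐) holds.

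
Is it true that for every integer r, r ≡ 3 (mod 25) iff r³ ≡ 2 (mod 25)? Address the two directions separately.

(⇒) Suppose r ≡ 3 (mod 25). Write r = 25j + 3. Then (25j + 3)³ = 15625j³ + 5625j² + 675j + 27 = 25(625j³ + 225j² + 27j + 1) + 2, so r³ ≡ 2 (mod 25).

(⇐) Conversely, suppose r³ ≡ 2 (mod 25). The only residue r in {0, …, 24} with r³ ≡ 2 (mod 25) is r = 3, so r ≡ 3 (mod 25).

The biconditional holds.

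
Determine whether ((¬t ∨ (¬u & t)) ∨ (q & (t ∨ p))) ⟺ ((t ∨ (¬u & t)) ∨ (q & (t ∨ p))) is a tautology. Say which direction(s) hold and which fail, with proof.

Forward direction. This fails. Under t = F, p = F, q = F, u = F, the left side is true but the right side is false.

Converse. This fails. Under t = T, p = F, q = F, u = T, the left side is false but the right side is true.

(⇒) fails and (⇐) fails.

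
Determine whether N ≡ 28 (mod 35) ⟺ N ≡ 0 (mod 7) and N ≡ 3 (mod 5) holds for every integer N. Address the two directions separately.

(⇐) If N ≡ 0 (mod 7) and N ≡ 3 (mod 5), then by the Chinese remainder theorem N ≡ 28 (mod 35). This is exactly N ≡ 28 (mod 35).

(⇒) Suppose N ≡ 28 (mod 35); write N = 35j + 28. Since 7 ∣ 35, reducing mod 7 gives N ≡ 28 ≡ 0 (mod 7); since 5 ∣ 35, reducing mod 5 gives N ≡ 28 ≡ 3 (mod 5).

Both directions hold; the statement is true.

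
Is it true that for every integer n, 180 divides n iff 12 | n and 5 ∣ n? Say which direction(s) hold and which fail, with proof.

Only the forward implication holds.

Converse. This fails: take n = 60. Both 12 ∣ 60 and 5 ∣ 60, yet 60 is not a multiple of 180 (since 60 = 0·180 + 60), so 180 ∤ 60.

Forward direction. If 180 ∣ n, write n = 180q. Since 180 = 15·12, n = 12·(15q), so 12 ∣ n; and since 180 = 36·5, n = 5·(36q), so 5 ∣ n.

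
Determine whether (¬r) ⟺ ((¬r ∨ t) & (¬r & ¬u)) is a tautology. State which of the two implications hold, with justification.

(⇒) fails; (⇐) holds.

(→) This fails. Under t = F, r = F, u = T, the left side is true but the right side is false.

(←) Assume the antecedent. If t is true, the antecedent forces (t = T, r = F, u = F), and ¬r holds there. If t is false, the antecedent forces (t = F, r = F, u = F), and ¬r holds there. Either way ¬r holds.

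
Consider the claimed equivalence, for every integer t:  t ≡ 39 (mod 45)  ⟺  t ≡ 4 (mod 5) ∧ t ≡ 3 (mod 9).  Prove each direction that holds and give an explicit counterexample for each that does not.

Both directions hold; the statement is true.

(←) If t ≡ 4 (mod 5) and t ≡ 3 (mod 9), then by the Chinese remainder theorem t ≡ 39 (mod 45). This is exactly t ≡ 39 (mod 45).

(→) Suppose t ≡ 39 (mod 45); write t = 45j + 39. Since 5 ∣ 45, reducing mod 5 gives t ≡ 39 ≡ 4 (mod 5); since 9 ∣ 45, reducing mod 9 gives t ≡ 39 ≡ 3 (mod 9).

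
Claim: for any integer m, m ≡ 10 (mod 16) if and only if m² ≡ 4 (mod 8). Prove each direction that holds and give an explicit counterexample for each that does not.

Forward direction. Suppose m ≡ 10 (mod 16). Then m² ≡ 10² = 100 (mod 16), and since 8 ∣ 16, also m² ≡ 4 (mod 8).

Converse. This fails: take m = 2. Then 2² = 4 ≡ 4 (mod 8), yet 2 ≡ 2 (mod 16), not 10.

(⇒) holds; (⇐) fails.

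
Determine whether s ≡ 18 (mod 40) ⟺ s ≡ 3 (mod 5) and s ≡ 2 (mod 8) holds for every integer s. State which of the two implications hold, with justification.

Equivalent; both directions hold.

(⇐) If s ≡ 3 (mod 5) and s ≡ 2 (mod 8), then by the Chinese remainder theorem s ≡ 18 (mod 40). This is exactly s ≡ 18 (mod 40).

(⇒) Suppose s ≡ 18 (mod 40); write s = 40j + 18. Since 5 ∣ 40, reducing mod 5 gives s ≡ 18 ≡ 3 (mod 5); since 8 ∣ 40, reducing mod 8 gives s ≡ 18 ≡ 2 (mod 8).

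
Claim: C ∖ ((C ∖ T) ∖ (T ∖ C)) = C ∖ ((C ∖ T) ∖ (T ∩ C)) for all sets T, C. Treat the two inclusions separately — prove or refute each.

Forward inclusion. Let x ∈ C ∖ ((C ∖ T) ∖ (T ∖ C)). Then x ∈ T ∩ C, from which x ∈ C ∖ ((C ∖ T) ∖ (T ∩ C)).

Reverse inclusion. Let x ∈ C ∖ ((C ∖ T) ∖ (T ∩ C)). Then x ∈ T ∩ C, from which x ∈ C ∖ ((C ∖ T) ∖ (T ∖ C)).

Both inclusions hold.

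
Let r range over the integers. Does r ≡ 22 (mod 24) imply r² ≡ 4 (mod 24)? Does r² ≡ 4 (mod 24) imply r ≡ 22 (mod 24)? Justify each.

Only the forward direction holds.

Forward direction. Suppose r ≡ 22 (mod 24). Write r = 24j + 22. Then (24j + 22)² = 576j² + 1056j + 484 = 24(24j² + 44j + 20) + 4, so r² ≡ 4 (mod 24).

Converse. This fails: take r = 2. Then 2² = 4 ≡ 4 (mod 24), yet 2 ≡ 2 (mod 24), not 22.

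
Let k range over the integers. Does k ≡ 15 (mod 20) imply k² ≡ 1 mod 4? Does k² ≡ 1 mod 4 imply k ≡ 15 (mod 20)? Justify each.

Converse. This fails: take k = 1. Then 1² = 1 ≡ 1 (mod 4), yet 1 ≡ 1 (mod 20), not 15.

Forward direction. Suppose k ≡ 15 (mod 20). Then k² ≡ 15² = 225 (mod 20), and since 4 ∣ 20, also k² ≡ 1 (mod 4).

Only the forward implication holds.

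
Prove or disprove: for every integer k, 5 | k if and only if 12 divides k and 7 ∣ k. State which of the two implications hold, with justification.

(→) This fails: take k = 5. Certainly 5 ∣ 5, but 12 ∤ 5.

(←) This fails: take k = 84. Both 12 ∣ 84 and 7 ∣ 84, yet 84 is not a multiple of 5 (since 84 = 16·5 + 4), so 5 ∤ 84.

Neither implication holds.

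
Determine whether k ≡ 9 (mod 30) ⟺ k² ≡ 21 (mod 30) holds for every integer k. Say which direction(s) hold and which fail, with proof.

(⇒) holds; (⇐) fails.

(⟸) This fails: take k = 21. Then 21² = 441 ≡ 21 (mod 30), yet 21 ≡ 21 (mod 30), not 9.

(⟹) Suppose k ≡ 9 (mod 30). Write k = 30j + 9. Then (30j + 9)² = 900j² + 540j + 81 = 30(30j² + 18j + 2) + 21, so k² ≡ 21 (mod 30).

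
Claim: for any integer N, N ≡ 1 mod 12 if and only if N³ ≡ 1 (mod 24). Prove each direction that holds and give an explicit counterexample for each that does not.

Converse. The residues r modulo 24 with r³ ≡ 1 (mod 24) are exactly {1}, and each is ≡ 1 (mod 12).

Forward direction. This fails: take N = 13. Then 13 ≡ 1 (mod 12), but 13³ = 2197 ≡ 13 (mod 24), not 1.

Not equivalent: only (⇐) holds.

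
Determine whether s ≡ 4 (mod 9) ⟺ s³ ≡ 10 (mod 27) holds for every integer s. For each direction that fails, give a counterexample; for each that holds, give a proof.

Both implications hold.

Forward direction. Suppose s ≡ 4 (mod 9). Working modulo 27, s ∈ {4, 13, 22}; for each such r, r³ ≡ 10 (mod 27).

Converse. The residues r modulo 27 with r³ ≡ 10 (mod 27) are exactly {4, 13, 22}, and each is ≡ 4 (mod 9).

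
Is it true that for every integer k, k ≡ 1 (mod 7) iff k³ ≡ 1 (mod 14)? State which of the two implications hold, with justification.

[⇒] This fails: take k = 8. Then 8 ≡ 1 (mod 7), but 8³ = 512 ≡ 8 (mod 14), not 1.

[⇐] This fails: take k = 9. Then 9³ = 729 ≡ 1 (mod 14), yet 9 ≡ 2 (mod 7), not 1.

Neither implication holds.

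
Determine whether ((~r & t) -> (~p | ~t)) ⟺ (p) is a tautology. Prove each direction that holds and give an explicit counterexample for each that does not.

[⇒] This fails. Under r = F, t = F, p = F, the left side is true but the right side is false.

[⇐] This fails. Under r = F, t = T, p = T, the left side is false but the right side is true.

Neither direction holds.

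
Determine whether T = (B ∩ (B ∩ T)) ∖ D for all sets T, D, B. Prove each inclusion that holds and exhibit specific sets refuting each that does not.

The sets are not equal: only the reverse inclusion holds.

Forward inclusion. This inclusion fails. Take T = {1}, D = ∅, B = ∅; then 1 ∈ T but 1 ∉ (B ∩ (B ∩ T)) ∖ D.

Reverse inclusion. Let x ∈ (B ∩ (B ∩ T)) ∖ D. Then x ∈ T ∩ B and x ∉ D, from which x ∈ T.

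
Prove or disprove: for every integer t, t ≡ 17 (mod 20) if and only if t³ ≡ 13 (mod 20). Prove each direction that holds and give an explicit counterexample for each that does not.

The biconditional holds.

(→) Suppose t ≡ 17 (mod 20). Write t = 20j + 17. Then (20j + 17)³ = 8000j³ + 20400j² + 17340j + 4913 = 20(400j³ + 1020j² + 867j + 245) + 13, so t³ ≡ 13 (mod 20).

(←) Conversely, suppose t³ ≡ 13 (mod 20). The only residue r in {0, …, 19} with r³ ≡ 13 (mod 20) is r = 17, so t ≡ 17 (mod 20).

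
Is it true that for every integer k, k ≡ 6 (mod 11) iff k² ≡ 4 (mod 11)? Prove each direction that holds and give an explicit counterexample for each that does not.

Forward direction. This fails: take k = 6. Then 6 ≡ 6 (mod 11), but 6² = 36 ≡ 3 (mod 11), not 4.

Converse. This fails: take k = 2. Then 2² = 4 ≡ 4 (mod 11), yet 2 ≡ 2 (mod 11), not 6.

Neither direction holds.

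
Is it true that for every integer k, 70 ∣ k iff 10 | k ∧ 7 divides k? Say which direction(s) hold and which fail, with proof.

[⇐] Suppose 10 ∣ k and 7 ∣ k. Any common multiple of 10 and 7 is a multiple of their lcm; here gcd(10, 7) = 1, so lcm(10, 7) = 10·7 = 70, so 70 ∣ k.

[⇒] If 70 ∣ k, write k = 70q. Since 70 = 7·10, k = 10·(7q), so 10 ∣ k; and since 70 = 10·7, k = 7·(10q), so 7 ∣ k.

Both directions hold.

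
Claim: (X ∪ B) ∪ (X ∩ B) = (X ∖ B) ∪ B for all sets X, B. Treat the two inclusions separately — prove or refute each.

Reverse inclusion. Let x ∈ (X ∖ B) ∪ B. Then either x ∈ X and x ∉ B; or x ∈ B and x ∉ X; or x ∈ X ∩ B. In each case x ∈ (X ∪ B) ∪ (X ∩ B), so (X ∖ B) ∪ B ⊆ (X ∪ B) ∪ (X ∩ B).

Forward inclusion. Let x ∈ (X ∪ B) ∪ (X ∩ B). Then either x ∈ X and x ∉ B; or x ∈ B and x ∉ X; or x ∈ X ∩ B. In each case x ∈ (X ∖ B) ∪ B, so (X ∪ B) ∪ (X ∩ B) ⊆ (X ∖ B) ∪ B.

Both inclusions hold; the sets are equal.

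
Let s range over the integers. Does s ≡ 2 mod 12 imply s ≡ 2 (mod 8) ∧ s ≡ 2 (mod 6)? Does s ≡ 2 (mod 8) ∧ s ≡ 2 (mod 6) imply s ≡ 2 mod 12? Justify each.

Forward direction. This fails: s = 14 gives 14 ≡ 2 (mod 12) but 14 ≡ 6 (mod 8), so the conjunction on the right does not hold.

Converse. If s ≡ 2 (mod 8) and s ≡ 2 (mod 6), then by the Chinese remainder theorem s ≡ 2 (mod 24). Since 2 ≡ 2 (mod 12) and 12 ∣ 24, we get s ≡ 2 (mod 12).

The forward direction fails; the converse holds.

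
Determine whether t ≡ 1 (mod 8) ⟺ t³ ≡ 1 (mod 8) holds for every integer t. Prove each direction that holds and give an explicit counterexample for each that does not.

[⇒] Suppose t ≡ 1 (mod 8). Write t = 8j + 1. Then (8j + 1)³ = 512j³ + 192j² + 24j + 1 = 8(64j³ + 24j² + 3j) + 1, so t³ ≡ 1 (mod 8).

[⇐] Conversely, suppose t³ ≡ 1 (mod 8). The only residue r in {0, …, 7} with r³ ≡ 1 (mod 8) is r = 1, so t ≡ 1 (mod 8).

The biconditional holds.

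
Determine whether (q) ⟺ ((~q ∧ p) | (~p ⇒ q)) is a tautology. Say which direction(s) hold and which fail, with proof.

(⇒) holds; (⇐) fails.

Forward direction. Assume the antecedent. If p is true, (~q ∧ p) | (~p ⇒ q) reduces to true regardless of the other variables. If p is false, the antecedent forces (p = F, q = T), and (~q ∧ p) | (~p ⇒ q) holds there. Either way (~q ∧ p) | (~p ⇒ q) holds.

Converse. This fails. Under p = T, q = F, the left side is false but the right side is true.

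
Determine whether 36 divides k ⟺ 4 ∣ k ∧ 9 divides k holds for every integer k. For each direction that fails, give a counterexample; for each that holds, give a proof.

Both implications hold.

[⇐] Suppose 4 ∣ k and 9 ∣ k. Any common multiple of 4 and 9 is a multiple of their lcm; here gcd(4, 9) = 1, so lcm(4, 9) = 4·9 = 36, so 36 ∣ k.

[⇒] If 36 ∣ k, write k = 36q. Since 36 = 9·4, k = 4·(9q), so 4 ∣ k; and since 36 = 4·9, k = 9·(4q), so 9 ∣ k.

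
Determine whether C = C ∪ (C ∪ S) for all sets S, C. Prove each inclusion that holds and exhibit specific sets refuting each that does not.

Only the forward inclusion holds.

(⟹) Let x ∈ C. Then either x ∈ C and x ∉ S; or x ∈ S ∩ C. In each case x ∈ C ∪ (C ∪ S), so C ⊆ C ∪ (C ∪ S).

(⟸) This inclusion fails. Take S = {1}, C = ∅; then 1 ∈ C ∪ (C ∪ S) but 1 ∉ C.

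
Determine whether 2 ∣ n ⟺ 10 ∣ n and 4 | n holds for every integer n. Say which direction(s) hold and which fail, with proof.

Only the reverse direction holds.

(⟹) This fails: take n = 2. Certainly 2 ∣ 2, but 10 ∤ 2.

(⟸) Suppose 10 ∣ n and 4 ∣ n. Any common multiple of 10 and 4 is a multiple of their lcm; here lcm(10, 4) = 10·4/gcd(10, 4) = 40/2 = 20, so 20 ∣ n. Since 2 ∣ 20, it follows that 2 ∣ n.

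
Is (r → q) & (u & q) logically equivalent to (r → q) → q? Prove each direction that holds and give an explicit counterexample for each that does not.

The forward direction holds; the converse fails.

(⟹) Assume the antecedent. If q is true, (r → q) → q reduces to true regardless of the other variables. If q is false, the antecedent cannot hold. Either way (r → q) → q holds.

(⟸) This fails. Under q = T, r = F, u = F, the left side is false but the right side is true.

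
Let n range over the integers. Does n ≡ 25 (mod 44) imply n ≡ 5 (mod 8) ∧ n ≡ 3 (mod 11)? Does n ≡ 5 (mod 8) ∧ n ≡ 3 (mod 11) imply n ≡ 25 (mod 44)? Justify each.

Only the converse holds.

[⇒] This fails: n = 25 gives 25 ≡ 25 (mod 44) but 25 ≡ 1 (mod 8), so the conjunction on the right does not hold.

[⇐] Conversely, if n ≡ 5 (mod 8) and n ≡ 3 (mod 11), then by the Chinese remainder theorem n ≡ 69 (mod 88). Since 69 ≡ 25 (mod 44) and 44 ∣ 88, we get n ≡ 25 (mod 44).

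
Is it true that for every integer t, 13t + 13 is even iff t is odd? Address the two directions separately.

Converse. Suppose t is odd; write t = 2j + 1. Then 13t + 13 = 13·(2j + 1) + 13 = 2·13j + 26, which is even.

Forward direction. Suppose 13t + 13 is even. Since 13 is odd, 13t and t have the same parity, so 13t + 13 ≡ t + 13 (mod 2). As 13 is odd, 13t + 13 is even exactly when t is odd. Thus t is odd.

The biconditional holds.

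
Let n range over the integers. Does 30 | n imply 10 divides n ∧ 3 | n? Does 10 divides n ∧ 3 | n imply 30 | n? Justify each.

The biconditional holds.

[⇒] If 30 ∣ n, write n = 30q. Since 30 = 3·10, n = 10·(3q), so 10 ∣ n; and since 30 = 10·3, n = 3·(10q), so 3 ∣ n.

[⇐] Suppose 10 ∣ n and 3 ∣ n. Any common multiple of 10 and 3 is a multiple of their lcm; here gcd(10, 3) = 1, so lcm(10, 3) = 10·3 = 30, so 30 ∣ n.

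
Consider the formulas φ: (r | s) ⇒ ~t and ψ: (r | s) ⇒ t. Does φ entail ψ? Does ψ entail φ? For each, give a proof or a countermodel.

(⇒) fails and (⇐) fails.

Forward direction. This fails. Under t = F, s = T, r = F, the left side is true but the right side is false.

Converse. This fails. Under t = T, s = T, r = F, the left side is false but the right side is true.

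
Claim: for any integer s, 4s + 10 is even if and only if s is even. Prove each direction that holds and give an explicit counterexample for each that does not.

The forward direction fails; the converse holds.

(⟹) This fails: take s = 1. Then 4s + 10 = 14, which is even, yet s = 1 is odd, not even.

(⟸) Suppose s is even. Since 4 is even, 4s is even for every s, so 4s + 10 has the same parity as 10, which is even. Hence 4s + 10 is even.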